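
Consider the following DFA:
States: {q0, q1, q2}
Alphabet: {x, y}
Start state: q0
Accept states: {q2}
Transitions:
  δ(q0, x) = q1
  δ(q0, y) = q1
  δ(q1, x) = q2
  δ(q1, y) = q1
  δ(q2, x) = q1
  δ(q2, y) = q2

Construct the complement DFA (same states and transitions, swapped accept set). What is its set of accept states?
Complement accept states = All states \ Original accept states
= {q0, q1, q2} \ {q2}
{q0, q1}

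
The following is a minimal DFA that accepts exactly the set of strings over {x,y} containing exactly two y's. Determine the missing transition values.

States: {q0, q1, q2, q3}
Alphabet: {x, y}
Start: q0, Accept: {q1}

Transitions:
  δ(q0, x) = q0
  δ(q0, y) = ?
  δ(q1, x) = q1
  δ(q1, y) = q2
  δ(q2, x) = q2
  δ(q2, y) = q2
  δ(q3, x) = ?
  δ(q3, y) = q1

From the language and accept set, identify what each state tracks — q0: zero y's; q1: two y's; q2: ≥ three y's (dead); q3: one y.
Each missing δ(q, a) is the state matching the new tracked value after reading a.
δ(q0, y) = q3; δ(q3, x) = q3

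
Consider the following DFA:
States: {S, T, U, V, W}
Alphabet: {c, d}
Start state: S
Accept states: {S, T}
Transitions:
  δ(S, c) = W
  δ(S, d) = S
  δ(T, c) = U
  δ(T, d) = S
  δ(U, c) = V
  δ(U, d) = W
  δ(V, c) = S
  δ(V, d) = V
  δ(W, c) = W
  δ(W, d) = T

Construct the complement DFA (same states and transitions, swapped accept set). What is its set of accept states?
Complement accept states = All states \ Original accept states
= {S, T, U, V, W} \ {S, T}
{U, V, W}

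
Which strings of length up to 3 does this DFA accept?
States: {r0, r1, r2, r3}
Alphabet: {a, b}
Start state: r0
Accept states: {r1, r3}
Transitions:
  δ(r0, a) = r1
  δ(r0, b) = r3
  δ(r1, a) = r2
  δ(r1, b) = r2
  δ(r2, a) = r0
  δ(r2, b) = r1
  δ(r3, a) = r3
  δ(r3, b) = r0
a, b, ba, aab, abb, baa, bba, bbb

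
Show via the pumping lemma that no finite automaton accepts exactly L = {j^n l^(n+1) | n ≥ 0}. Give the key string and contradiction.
Assume L is regular with pumping length p. Idea: pumping the j-block breaks the fixed offset of 1.
Choose s = j^p l^(p+1) ∈ L. By the pumping lemma, s = xyz with |xy| ≤ p, |y| > 0, so y = j^k with k ≥ 1. Then xy²z = j^(p+k) l^(p+1). For this to be in L we would need p+1 = (p+k)+1, i.e. k = 0, contradicting k ≥ 1. So xy²z ∉ L.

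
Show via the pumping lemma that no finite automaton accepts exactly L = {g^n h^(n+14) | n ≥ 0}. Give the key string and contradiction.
Assume L is regular with pumping length p. Idea: pumping the g-block breaks the fixed offset of 14.
Choose s = g^p h^(p+14) ∈ L. By the pumping lemma, s = xyz with |xy| ≤ p, |y| > 0, so y = g^k with k ≥ 1. Then xy²z = g^(p+k) h^(p+14). For this to be in L we would need p+14 = (p+k)+14, i.e. k = 0, contradicting k ≥ 1. So xy²z ∉ L.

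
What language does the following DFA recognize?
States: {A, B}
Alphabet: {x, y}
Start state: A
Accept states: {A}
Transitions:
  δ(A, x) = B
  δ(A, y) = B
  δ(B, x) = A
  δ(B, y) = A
Testing a few strings:
  'yy' → accept
  'xy' → accept
  'xyx' → reject
  'x' → reject
State roles: A=even length so far; B=odd length so far
All strings over {x,y} of even length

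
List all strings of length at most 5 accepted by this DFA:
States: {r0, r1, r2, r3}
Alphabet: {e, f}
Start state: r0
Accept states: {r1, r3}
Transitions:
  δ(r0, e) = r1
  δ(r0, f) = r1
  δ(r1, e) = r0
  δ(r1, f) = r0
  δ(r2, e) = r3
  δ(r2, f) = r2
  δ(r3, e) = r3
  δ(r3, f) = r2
e, f, eee, eef, efe, eff, fee, fef, ffe, fff, eeeee, eeeef, eeefe, eeeff, eefee, eefef, eeffe, eefff, efeee, efeef, efefe, efeff, effee, effef, efffe, effff, feeee, feeef, feefe, feeff, fefee, fefef, feffe, fefff, ffeee, ffeef, ffefe, ffeff, fffee, fffef, ffffe, fffff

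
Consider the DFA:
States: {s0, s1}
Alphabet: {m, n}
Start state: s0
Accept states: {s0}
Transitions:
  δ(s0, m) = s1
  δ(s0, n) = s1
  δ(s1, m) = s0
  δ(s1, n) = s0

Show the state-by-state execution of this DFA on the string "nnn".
read 'n': s0 → s1
  read 'n': s1 → s0
  read 'n': s0 → s1
s0 -> s1 -> s0 -> s1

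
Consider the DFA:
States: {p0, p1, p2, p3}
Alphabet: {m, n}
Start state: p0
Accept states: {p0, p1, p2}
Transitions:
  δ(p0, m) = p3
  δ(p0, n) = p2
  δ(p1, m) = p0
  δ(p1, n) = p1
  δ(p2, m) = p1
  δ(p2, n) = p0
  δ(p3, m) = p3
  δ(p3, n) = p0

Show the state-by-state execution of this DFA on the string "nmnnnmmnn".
read 'n': p0 → p2
  read 'm': p2 → p1
  read 'n': p1 → p1
  read 'n': p1 → p1
  read 'n': p1 → p1
  read 'm': p1 → p0
  read 'm': p0 → p3
  read 'n': p3 → p0
  read 'n': p0 → p2
p0 -> p2 -> p1 -> p1 -> p1 -> p1 -> p0 -> p3 -> p0 -> p2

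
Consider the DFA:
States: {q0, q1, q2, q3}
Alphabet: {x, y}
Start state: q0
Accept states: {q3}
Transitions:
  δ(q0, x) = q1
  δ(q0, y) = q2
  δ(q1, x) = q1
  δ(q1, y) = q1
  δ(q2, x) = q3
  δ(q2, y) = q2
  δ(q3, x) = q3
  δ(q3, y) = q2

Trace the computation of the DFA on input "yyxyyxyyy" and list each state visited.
read 'y': q0 → q2
  read 'y': q2 → q2
  read 'x': q2 → q3
  read 'y': q3 → q2
  read 'y': q2 → q2
  read 'x': q2 → q3
  read 'y': q3 → q2
  read 'y': q2 → q2
  read 'y': q2 → q2
q0 -> q2 -> q2 -> q3 -> q2 -> q2 -> q3 -> q2 -> q2 -> q2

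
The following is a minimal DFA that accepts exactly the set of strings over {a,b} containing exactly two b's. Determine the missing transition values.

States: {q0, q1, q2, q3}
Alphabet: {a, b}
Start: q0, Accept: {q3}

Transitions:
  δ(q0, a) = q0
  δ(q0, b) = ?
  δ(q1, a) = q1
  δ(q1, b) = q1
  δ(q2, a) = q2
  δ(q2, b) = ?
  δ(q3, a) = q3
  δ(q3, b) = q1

From the language and accept set, identify what each state tracks — q0: zero b's; q1: ≥ three b's (dead); q2: one b; q3: two b's.
Each missing δ(q, a) is the state matching the new tracked value after reading a.
δ(q0, b) = q2; δ(q2, b) = q3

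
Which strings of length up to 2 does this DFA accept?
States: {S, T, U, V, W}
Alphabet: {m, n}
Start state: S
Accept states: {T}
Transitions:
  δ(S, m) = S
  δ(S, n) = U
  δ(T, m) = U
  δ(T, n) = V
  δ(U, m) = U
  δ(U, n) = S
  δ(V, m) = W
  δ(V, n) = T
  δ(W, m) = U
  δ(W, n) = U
None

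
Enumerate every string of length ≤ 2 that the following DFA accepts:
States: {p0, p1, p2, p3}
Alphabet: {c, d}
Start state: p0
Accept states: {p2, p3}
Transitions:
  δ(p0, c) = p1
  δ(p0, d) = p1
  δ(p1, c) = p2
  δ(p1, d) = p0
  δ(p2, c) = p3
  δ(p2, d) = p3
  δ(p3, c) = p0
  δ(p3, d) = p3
cc, dc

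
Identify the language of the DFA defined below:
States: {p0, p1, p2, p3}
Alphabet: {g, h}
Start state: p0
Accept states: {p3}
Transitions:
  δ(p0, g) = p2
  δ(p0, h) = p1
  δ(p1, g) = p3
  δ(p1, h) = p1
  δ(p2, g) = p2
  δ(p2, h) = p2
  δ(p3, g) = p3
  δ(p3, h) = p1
Testing a few strings:
  'h' → reject
  'gg' → reject
  'g' → reject
  'gh' → reject
State roles: p0=no input read; p1=started with h, last symbol h; p2=started with g (dead); p3=started with h, last symbol g
All strings over {g,h} that start with h and end with g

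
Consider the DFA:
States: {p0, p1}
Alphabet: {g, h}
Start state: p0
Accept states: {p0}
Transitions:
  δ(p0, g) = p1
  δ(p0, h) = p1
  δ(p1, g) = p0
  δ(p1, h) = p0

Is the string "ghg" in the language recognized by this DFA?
Processing string "ghg":
  p0 --g--> p1
  p1 --h--> p0
  p0 --g--> p1
Final state: p1
Accept states: {p0}
No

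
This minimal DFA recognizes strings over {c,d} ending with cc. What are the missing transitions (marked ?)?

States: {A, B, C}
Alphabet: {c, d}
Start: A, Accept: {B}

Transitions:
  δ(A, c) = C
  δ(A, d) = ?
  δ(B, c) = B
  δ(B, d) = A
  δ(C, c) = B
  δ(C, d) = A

From the language and accept set, identify what each state tracks — A: last symbol not c; B: two trailing c's; C: one trailing c.
Each missing δ(q, a) is the state matching the new tracked value after reading a.
δ(A, d) = A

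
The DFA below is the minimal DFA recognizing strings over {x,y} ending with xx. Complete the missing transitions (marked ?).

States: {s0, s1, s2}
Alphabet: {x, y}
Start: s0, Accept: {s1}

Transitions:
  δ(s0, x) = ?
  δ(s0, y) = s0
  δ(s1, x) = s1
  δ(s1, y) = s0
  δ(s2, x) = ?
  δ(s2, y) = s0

From the language and accept set, identify what each state tracks — s0: last symbol not x; s1: two trailing x's; s2: one trailing x.
Each missing δ(q, a) is the state matching the new tracked value after reading a.
δ(s0, x) = s2; δ(s2, x) = s1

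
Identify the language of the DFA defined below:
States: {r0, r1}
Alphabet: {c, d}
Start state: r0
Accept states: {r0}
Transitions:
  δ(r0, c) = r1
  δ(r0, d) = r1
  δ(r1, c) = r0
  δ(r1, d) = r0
Testing a few strings:
  'ccd' → reject
  'd' → reject
  'dcd' → reject
  'cd' → accept
State roles: r0=even length so far; r1=odd length so far
All strings over {c,d} of even length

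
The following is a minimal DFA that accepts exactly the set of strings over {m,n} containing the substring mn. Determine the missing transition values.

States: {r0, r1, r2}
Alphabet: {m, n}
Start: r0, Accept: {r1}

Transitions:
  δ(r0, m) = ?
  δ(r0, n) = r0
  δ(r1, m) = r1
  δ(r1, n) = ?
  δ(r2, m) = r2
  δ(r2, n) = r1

From the language and accept set, identify what each state tracks — r0: no m seen yet; r1: substring mn seen; r2: seen a m, waiting for n.
Each missing δ(q, a) is the state matching the new tracked value after reading a.
δ(r0, m) = r2; δ(r1, n) = r1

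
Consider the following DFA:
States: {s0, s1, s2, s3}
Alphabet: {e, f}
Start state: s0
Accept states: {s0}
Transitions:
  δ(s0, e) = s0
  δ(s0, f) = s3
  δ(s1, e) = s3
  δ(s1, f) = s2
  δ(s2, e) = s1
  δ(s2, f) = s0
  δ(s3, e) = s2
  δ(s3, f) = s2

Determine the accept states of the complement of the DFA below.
Complement accept states = All states \ Original accept states
= {s0, s1, s2, s3} \ {s0}
{s1, s2, s3}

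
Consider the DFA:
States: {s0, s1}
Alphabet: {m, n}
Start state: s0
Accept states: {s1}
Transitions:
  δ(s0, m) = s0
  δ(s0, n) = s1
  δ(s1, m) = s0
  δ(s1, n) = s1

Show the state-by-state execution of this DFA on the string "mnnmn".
read 'm': s0 → s0
  read 'n': s0 → s1
  read 'n': s1 → s1
  read 'm': s1 → s0
  read 'n': s0 → s1
s0 -> s0 -> s1 -> s1 -> s0 -> s1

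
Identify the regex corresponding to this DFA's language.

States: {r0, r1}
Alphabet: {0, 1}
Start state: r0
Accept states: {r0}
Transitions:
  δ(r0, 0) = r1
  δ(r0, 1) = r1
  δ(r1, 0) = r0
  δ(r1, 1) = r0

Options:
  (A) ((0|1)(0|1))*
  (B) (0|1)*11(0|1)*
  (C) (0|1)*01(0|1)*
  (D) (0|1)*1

Check each option against the DFA on short strings; one disagreement eliminates an option:
  (A) ((0|1)(0|1))*: agrees with the DFA on every string of length ≤ 6
  (B) (0|1)*11(0|1)*: on ε the DFA stays in r0 and accepts (r0 ∈ Accept), but the regex does not match it → eliminate
  (C) (0|1)*01(0|1)*: on ε the DFA stays in r0 and accepts (r0 ∈ Accept), but the regex does not match it → eliminate
  (D) (0|1)*1: on ε the DFA stays in r0 and accepts (r0 ∈ Accept), but the regex does not match it → eliminate
Only (A) is consistent with the DFA.
(A) ((0|1)(0|1))*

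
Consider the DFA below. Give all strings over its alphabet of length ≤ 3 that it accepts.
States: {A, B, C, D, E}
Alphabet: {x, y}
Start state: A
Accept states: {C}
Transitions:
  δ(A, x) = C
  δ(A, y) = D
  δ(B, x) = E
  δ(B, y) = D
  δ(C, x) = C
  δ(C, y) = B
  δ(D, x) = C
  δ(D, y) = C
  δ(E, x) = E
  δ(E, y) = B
x, xx, yx, yy, xxx, yxx, yyx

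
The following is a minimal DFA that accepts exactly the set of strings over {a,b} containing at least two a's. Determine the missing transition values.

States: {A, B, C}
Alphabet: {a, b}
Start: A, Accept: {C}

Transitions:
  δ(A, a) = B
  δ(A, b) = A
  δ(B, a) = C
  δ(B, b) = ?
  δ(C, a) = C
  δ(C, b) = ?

From the language and accept set, identify what each state tracks — A: zero a's seen; B: one a seen; C: ≥ two a's seen.
Each missing δ(q, a) is the state matching the new tracked value after reading a.
δ(B, b) = B; δ(C, b) = C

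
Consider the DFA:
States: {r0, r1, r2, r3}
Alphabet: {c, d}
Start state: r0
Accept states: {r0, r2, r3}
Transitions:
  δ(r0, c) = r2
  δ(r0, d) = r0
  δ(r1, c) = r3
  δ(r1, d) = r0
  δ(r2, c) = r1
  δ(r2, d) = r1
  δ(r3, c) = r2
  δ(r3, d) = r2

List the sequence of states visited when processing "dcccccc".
read 'd': r0 → r0
  read 'c': r0 → r2
  read 'c': r2 → r1
  read 'c': r1 → r3
  read 'c': r3 → r2
  read 'c': r2 → r1
  read 'c': r1 → r3
r0 -> r0 -> r2 -> r1 -> r3 -> r2 -> r1 -> r3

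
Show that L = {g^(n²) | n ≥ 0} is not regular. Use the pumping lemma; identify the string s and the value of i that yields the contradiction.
Assume L is regular with pumping length p. Idea: pumping adds a fixed amount, but gaps between consecutive squares grow.
Choose s = g^(p²) (length p² ≥ p). By the pumping lemma, s = xyz with |xy| ≤ p, |y| > 0, so |y| = k with 1 ≤ k ≤ p. Then |xy²z| = p²+k. Since p² < p²+k ≤ p²+p < (p+1)², the length p²+k lies strictly between consecutive squares, so it is not a perfect square and xy²z ∉ L.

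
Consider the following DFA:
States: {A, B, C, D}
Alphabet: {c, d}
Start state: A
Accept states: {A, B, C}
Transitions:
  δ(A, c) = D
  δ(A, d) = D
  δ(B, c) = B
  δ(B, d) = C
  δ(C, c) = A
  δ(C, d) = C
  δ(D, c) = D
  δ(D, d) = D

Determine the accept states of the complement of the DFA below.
Complement accept states = All states \ Original accept states
= {A, B, C, D} \ {A, B, C}
{D}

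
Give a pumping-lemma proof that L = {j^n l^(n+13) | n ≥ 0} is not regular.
Assume L is regular with pumping length p. Idea: pumping the j-block breaks the fixed offset of 13.
Choose s = j^p l^(p+13) ∈ L. By the pumping lemma, s = xyz with |xy| ≤ p, |y| > 0, so y = j^k with k ≥ 1. Then xy²z = j^(p+k) l^(p+13). For this to be in L we would need p+13 = (p+k)+13, i.e. k = 0, contradicting k ≥ 1. So xy²z ∉ L.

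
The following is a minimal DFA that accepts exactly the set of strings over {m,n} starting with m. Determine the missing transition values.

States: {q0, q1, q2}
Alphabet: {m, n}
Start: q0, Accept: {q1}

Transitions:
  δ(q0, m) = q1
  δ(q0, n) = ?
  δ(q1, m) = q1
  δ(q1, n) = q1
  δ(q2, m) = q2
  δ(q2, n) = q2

From the language and accept set, identify what each state tracks — q0: no input read; q1: started with m; q2: started with n (dead).
Each missing δ(q, a) is the state matching the new tracked value after reading a.
δ(q0, n) = q2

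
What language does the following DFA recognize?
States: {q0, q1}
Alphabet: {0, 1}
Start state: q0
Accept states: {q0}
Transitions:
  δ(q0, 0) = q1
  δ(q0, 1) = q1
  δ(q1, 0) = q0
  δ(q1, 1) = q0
Testing a few strings:
  '00' → accept
  '100' → reject
  '001' → reject
  '111' → reject
State roles: q0=even length so far; q1=odd length so far
All binary strings of even length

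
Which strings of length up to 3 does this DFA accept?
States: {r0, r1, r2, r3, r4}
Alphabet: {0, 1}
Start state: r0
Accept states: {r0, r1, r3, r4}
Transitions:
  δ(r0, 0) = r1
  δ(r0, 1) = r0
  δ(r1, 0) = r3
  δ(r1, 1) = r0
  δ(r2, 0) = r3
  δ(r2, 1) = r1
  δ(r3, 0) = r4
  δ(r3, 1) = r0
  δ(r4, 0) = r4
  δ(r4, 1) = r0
ε, 0, 1, 00, 01, 10, 11, 000, 001, 010, 011, 100, 101, 110, 111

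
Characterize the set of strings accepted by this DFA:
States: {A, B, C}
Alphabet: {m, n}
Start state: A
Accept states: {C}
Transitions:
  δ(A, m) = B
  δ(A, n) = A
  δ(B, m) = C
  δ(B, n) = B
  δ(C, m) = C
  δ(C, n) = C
Testing a few strings:
  'mnm' → accept
  'n' → reject
  'mmn' → accept
  'mnn' → reject
State roles: A=zero m's seen; B=one m seen; C=≥ two m's seen
All strings over {m,n} containing at least two m's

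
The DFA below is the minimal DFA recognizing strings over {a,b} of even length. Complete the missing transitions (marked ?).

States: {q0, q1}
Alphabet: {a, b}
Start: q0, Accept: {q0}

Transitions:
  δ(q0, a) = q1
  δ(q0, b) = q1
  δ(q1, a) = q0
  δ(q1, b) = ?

From the language and accept set, identify what each state tracks — q0: even length so far; q1: odd length so far.
Each missing δ(q, a) is the state matching the new tracked value after reading a.
δ(q1, b) = q0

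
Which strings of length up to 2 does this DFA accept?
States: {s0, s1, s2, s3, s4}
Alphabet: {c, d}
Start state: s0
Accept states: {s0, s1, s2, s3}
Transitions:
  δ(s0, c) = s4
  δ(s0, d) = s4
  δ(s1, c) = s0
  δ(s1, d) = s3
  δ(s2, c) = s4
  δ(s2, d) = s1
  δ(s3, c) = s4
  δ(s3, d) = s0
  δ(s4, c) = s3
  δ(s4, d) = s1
ε, cc, cd, dc, dd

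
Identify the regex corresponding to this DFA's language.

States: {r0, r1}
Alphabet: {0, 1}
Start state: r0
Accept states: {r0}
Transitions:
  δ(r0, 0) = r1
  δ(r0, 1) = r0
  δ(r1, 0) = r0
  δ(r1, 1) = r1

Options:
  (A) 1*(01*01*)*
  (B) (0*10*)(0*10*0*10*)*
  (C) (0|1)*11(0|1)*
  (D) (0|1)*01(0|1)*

Check each option against the DFA on short strings; one disagreement eliminates an option:
  (A) 1*(01*01*)*: agrees with the DFA on every string of length ≤ 6
  (B) (0*10*)(0*10*0*10*)*: on ε the DFA stays in r0 and accepts (r0 ∈ Accept), but the regex does not match it → eliminate
  (C) (0|1)*11(0|1)*: on ε the DFA stays in r0 and accepts (r0 ∈ Accept), but the regex does not match it → eliminate
  (D) (0|1)*01(0|1)*: on ε the DFA stays in r0 and accepts (r0 ∈ Accept), but the regex does not match it → eliminate
Only (A) is consistent with the DFA.
(A) 1*(01*01*)*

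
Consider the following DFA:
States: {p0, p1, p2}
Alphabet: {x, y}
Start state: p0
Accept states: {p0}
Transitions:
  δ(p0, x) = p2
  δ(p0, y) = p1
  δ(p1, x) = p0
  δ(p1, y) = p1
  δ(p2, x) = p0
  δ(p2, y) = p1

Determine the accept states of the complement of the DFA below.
Complement accept states = All states \ Original accept states
= {p0, p1, p2} \ {p0}
{p1, p2}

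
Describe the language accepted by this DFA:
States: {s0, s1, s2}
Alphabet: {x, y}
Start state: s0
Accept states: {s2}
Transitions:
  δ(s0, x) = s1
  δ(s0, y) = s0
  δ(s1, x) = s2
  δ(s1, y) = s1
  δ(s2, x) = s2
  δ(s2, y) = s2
Testing a few strings:
  'x' → reject
  'yyyy' → reject
  'xy' → reject
  'yxxy' → accept
State roles: s0=zero x's seen; s1=one x seen; s2=≥ two x's seen
All strings over {x,y} containing at least two x's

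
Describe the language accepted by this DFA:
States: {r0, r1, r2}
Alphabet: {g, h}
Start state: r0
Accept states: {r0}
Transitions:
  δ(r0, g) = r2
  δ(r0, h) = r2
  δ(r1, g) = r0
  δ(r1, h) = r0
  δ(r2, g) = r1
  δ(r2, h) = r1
Testing a few strings:
  'ggh' → accept
  'g' → reject
  'hhg' → accept
  'gg' → reject
State roles: r0=length ≡ 0 (mod 3); r1=length ≡ 2 (mod 3); r2=length ≡ 1 (mod 3)
All strings over {g,h} whose length is a multiple of 3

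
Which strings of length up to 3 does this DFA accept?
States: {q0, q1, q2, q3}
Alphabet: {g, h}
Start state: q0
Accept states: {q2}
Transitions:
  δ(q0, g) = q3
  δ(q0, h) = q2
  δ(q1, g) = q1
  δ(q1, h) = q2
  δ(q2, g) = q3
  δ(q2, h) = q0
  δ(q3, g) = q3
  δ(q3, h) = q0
h, ghh, hhh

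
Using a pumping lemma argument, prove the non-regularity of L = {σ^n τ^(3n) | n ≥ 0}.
Assume L is regular with pumping length p. Idea: pumping the σ-block breaks the 1:3 ratio.
Choose s = σ^p τ^(3p) (length 4p ≥ p). By the pumping lemma, s = xyz with |xy| ≤ p, |y| > 0, so y = σ^k with k ≥ 1. Then xy²z = σ^(p+k) τ^(3p). For this to be in L we would need 3p = 3(p+k), i.e. 3k = 0, contradicting k ≥ 1. So xy²z ∉ L.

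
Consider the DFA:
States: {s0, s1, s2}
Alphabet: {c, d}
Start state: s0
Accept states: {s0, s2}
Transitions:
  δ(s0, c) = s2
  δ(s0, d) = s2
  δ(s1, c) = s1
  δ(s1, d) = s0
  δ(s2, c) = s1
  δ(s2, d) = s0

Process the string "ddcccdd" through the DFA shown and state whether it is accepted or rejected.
Processing string "ddcccdd":
  s0 --d--> s2
  s2 --d--> s0
  s0 --c--> s2
  s2 --c--> s1
  s1 --c--> s1
  s1 --d--> s0
  s0 --d--> s2
Final state: s2
Accept states: {s0, s2}
Yes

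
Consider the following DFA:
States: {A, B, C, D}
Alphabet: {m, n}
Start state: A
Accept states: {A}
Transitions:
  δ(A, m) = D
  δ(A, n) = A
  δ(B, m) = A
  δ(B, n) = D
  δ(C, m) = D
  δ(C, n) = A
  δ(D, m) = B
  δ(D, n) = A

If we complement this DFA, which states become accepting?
Complement accept states = All states \ Original accept states
= {A, B, C, D} \ {A}
{B, C, D}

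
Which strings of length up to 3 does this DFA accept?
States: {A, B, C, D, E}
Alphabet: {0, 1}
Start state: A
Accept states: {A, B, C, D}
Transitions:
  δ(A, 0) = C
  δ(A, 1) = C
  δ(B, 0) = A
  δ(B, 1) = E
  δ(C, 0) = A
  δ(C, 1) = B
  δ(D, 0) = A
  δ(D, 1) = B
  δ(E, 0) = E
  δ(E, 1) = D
ε, 0, 1, 00, 01, 10, 11, 000, 001, 010, 100, 101, 110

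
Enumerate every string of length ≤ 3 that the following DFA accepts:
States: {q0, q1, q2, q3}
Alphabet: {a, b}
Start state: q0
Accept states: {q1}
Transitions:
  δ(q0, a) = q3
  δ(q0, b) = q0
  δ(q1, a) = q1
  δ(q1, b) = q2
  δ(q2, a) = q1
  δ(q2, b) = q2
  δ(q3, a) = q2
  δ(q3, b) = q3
aaa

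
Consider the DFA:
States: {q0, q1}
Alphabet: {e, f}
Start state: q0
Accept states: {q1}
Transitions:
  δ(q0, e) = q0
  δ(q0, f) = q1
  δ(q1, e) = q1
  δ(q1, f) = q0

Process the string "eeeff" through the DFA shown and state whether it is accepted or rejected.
Processing string "eeeff":
  q0 --e--> q0
  q0 --e--> q0
  q0 --e--> q0
  q0 --f--> q1
  q1 --f--> q0
Final state: q0
Accept states: {q1}
No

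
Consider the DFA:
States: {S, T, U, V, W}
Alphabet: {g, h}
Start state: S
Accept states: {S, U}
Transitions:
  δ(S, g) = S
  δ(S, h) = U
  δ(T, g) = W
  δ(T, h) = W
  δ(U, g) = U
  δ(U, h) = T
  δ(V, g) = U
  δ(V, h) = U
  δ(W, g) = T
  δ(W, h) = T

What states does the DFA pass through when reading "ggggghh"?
read 'g': S → S
  read 'g': S → S
  read 'g': S → S
  read 'g': S → S
  read 'g': S → S
  read 'h': S → U
  read 'h': U → T
S -> S -> S -> S -> S -> S -> U -> T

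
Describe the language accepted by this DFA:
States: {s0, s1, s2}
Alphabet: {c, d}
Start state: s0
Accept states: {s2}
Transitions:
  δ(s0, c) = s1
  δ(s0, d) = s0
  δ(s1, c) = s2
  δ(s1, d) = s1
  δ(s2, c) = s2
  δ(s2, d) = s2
Testing a few strings:
  'dccc' → accept
  'dd' → reject
  'd' → reject
  'cddc' → accept
State roles: s0=zero c's seen; s1=one c seen; s2=≥ two c's seen
All strings over {c,d} containing at least two c's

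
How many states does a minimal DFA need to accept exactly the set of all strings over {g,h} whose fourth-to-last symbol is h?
By Myhill–Nerode, count the distinguishable equivalence classes: 2^4 = 16 classes — the DFA must remember the last 4 symbols read; every pair of distinct length-4 suffixes is distinguishable by some continuation.
16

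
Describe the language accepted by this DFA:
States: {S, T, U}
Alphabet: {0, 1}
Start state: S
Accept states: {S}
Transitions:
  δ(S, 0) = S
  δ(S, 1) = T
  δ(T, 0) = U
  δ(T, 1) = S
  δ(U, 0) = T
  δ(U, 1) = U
Testing a few strings:
  '01' → reject
  '10' → reject
  '1' → reject
  '000' → accept
State roles: S=value ≡ 0 (mod 3); T=value ≡ 1 (mod 3); U=value ≡ 2 (mod 3)
All binary strings representing a multiple of 3 (read in base 2; leading zeros allowed and ε counts as 0)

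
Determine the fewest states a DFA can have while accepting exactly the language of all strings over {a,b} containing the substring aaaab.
By Myhill–Nerode, count the distinguishable equivalence classes: 6 classes — one per longest suffix of the input that is a prefix of 'aaaab' (lengths 0 through 4), plus an absorbing 'already seen aaaab' class.
6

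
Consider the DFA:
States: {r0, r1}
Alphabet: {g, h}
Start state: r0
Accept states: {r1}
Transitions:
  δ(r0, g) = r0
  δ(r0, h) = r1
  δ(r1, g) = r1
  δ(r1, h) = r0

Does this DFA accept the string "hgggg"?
Processing string "hgggg":
  r0 --h--> r1
  r1 --g--> r1
  r1 --g--> r1
  r1 --g--> r1
  r1 --g--> r1
Final state: r1
Accept states: {r1}
Yes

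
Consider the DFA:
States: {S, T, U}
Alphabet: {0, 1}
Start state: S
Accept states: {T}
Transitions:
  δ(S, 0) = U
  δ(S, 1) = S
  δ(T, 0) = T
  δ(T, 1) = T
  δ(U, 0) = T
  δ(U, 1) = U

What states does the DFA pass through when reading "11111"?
read '1': S → S
  read '1': S → S
  read '1': S → S
  read '1': S → S
  read '1': S → S
S -> S -> S -> S -> S -> S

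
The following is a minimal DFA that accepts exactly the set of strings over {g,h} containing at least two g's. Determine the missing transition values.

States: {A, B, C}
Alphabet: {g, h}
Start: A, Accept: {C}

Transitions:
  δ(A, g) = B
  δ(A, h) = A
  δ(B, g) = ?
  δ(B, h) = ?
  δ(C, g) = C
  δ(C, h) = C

From the language and accept set, identify what each state tracks — A: zero g's seen; B: one g seen; C: ≥ two g's seen.
Each missing δ(q, a) is the state matching the new tracked value after reading a.
δ(B, g) = C; δ(B, h) = B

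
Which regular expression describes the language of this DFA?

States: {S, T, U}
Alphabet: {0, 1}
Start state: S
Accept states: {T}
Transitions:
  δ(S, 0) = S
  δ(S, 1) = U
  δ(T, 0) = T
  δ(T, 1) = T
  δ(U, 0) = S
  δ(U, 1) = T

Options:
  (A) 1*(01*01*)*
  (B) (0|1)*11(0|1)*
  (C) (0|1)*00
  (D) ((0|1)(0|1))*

Check each option against the DFA on short strings; one disagreement eliminates an option:
  (A) 1*(01*01*)*: on ε the DFA stays in S and rejects (S ∉ Accept), but the regex matches it → eliminate
  (B) (0|1)*11(0|1)*: agrees with the DFA on every string of length ≤ 6
  (C) (0|1)*00: on '00' the DFA goes S → S → S and rejects (S ∉ Accept), but the regex matches it → eliminate
  (D) ((0|1)(0|1))*: on ε the DFA stays in S and rejects (S ∉ Accept), but the regex matches it → eliminate
Only (B) is consistent with the DFA.
(B) (0|1)*11(0|1)*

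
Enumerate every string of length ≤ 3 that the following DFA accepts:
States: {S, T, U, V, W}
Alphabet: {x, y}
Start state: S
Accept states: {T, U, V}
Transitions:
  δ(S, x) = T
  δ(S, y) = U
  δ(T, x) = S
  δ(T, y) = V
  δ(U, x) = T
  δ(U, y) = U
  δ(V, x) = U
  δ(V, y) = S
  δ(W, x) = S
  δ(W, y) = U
x, y, xy, yx, yy, xxx, xxy, xyx, yxy, yyx, yyy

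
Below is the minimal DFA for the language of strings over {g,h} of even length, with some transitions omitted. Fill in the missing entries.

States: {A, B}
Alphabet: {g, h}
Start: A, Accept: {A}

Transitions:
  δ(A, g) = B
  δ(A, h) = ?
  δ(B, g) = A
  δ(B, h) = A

From the language and accept set, identify what each state tracks — A: even length so far; B: odd length so far.
Each missing δ(q, a) is the state matching the new tracked value after reading a.
δ(A, h) = B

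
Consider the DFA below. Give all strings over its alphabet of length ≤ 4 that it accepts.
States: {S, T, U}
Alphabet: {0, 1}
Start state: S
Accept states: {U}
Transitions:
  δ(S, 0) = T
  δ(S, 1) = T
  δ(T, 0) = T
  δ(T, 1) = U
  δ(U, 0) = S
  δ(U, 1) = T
01, 11, 001, 101, 0001, 0111, 1001, 1111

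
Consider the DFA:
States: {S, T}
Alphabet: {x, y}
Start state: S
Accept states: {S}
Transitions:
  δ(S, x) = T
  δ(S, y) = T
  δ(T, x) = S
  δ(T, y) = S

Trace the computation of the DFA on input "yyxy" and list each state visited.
read 'y': S → T
  read 'y': T → S
  read 'x': S → T
  read 'y': T → S
S -> T -> S -> T -> S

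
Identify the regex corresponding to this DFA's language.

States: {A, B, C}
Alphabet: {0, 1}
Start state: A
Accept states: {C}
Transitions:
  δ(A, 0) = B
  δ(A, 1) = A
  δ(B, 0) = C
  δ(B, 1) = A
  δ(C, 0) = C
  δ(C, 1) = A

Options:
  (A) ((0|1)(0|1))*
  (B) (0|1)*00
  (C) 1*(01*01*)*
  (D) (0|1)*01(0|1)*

Check each option against the DFA on short strings; one disagreement eliminates an option:
  (A) ((0|1)(0|1))*: on ε the DFA stays in A and rejects (A ∉ Accept), but the regex matches it → eliminate
  (B) (0|1)*00: agrees with the DFA on every string of length ≤ 6
  (C) 1*(01*01*)*: on ε the DFA stays in A and rejects (A ∉ Accept), but the regex matches it → eliminate
  (D) (0|1)*01(0|1)*: on '00' the DFA goes A → B → C and accepts (C ∈ Accept), but the regex does not match it → eliminate
Only (B) is consistent with the DFA.
(B) (0|1)*00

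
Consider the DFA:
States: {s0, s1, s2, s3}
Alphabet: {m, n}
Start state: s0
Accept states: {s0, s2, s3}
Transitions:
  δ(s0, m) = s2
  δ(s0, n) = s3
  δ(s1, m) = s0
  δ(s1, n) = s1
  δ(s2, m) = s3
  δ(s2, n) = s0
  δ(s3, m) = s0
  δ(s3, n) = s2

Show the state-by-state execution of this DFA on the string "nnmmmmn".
read 'n': s0 → s3
  read 'n': s3 → s2
  read 'm': s2 → s3
  read 'm': s3 → s0
  read 'm': s0 → s2
  read 'm': s2 → s3
  read 'n': s3 → s2
s0 -> s3 -> s2 -> s3 -> s0 -> s2 -> s3 -> s2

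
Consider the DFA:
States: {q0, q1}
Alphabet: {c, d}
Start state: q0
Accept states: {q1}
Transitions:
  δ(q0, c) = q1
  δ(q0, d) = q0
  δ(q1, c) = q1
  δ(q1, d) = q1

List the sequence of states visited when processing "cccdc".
read 'c': q0 → q1
  read 'c': q1 → q1
  read 'c': q1 → q1
  read 'd': q1 → q1
  read 'c': q1 → q1
q0 -> q1 -> q1 -> q1 -> q1 -> q1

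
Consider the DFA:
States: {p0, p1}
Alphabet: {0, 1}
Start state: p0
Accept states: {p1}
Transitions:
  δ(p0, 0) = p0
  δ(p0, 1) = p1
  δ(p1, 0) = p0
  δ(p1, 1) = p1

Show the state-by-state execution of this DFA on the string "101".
read '1': p0 → p1
  read '0': p1 → p0
  read '1': p0 → p1
p0 -> p1 -> p0 -> p1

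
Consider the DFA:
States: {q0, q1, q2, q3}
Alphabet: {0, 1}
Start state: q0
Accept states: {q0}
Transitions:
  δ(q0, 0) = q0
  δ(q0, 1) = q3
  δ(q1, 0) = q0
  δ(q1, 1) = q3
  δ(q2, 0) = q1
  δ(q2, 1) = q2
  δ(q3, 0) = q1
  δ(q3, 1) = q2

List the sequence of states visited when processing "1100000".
read '1': q0 → q3
  read '1': q3 → q2
  read '0': q2 → q1
  read '0': q1 → q0
  read '0': q0 → q0
  read '0': q0 → q0
  read '0': q0 → q0
q0 -> q3 -> q2 -> q1 -> q0 -> q0 -> q0 -> q0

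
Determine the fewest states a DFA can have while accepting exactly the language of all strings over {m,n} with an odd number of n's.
By Myhill–Nerode, count the distinguishable equivalence classes: two classes — parity of the count of n's.
2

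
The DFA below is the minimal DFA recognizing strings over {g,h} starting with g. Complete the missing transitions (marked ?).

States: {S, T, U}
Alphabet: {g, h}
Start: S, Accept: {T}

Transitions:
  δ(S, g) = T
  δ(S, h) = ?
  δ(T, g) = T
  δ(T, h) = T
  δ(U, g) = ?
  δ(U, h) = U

From the language and accept set, identify what each state tracks — S: no input read; T: started with g; U: started with h (dead).
Each missing δ(q, a) is the state matching the new tracked value after reading a.
δ(S, h) = U; δ(U, g) = U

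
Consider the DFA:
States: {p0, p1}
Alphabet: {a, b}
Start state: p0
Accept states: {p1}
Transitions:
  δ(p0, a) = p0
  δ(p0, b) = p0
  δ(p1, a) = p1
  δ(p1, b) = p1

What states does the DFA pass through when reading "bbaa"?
read 'b': p0 → p0
  read 'b': p0 → p0
  read 'a': p0 → p0
  read 'a': p0 → p0
p0 -> p0 -> p0 -> p0 -> p0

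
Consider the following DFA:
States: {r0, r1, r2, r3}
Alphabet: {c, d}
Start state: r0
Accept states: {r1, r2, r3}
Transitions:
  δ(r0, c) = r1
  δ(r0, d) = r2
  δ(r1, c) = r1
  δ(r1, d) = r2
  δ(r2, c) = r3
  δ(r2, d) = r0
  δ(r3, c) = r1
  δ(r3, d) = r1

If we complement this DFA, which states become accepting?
Complement accept states = All states \ Original accept states
= {r0, r1, r2, r3} \ {r1, r2, r3}
{r0}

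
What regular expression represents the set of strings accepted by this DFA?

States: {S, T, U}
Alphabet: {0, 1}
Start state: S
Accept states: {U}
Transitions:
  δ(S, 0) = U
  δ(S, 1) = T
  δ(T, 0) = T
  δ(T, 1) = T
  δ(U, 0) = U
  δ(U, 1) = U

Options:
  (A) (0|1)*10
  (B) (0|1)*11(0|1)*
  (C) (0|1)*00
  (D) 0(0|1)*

Check each option against the DFA on short strings; one disagreement eliminates an option:
  (A) (0|1)*10: on '0' the DFA goes S → U and accepts (U ∈ Accept), but the regex does not match it → eliminate
  (B) (0|1)*11(0|1)*: on '0' the DFA goes S → U and accepts (U ∈ Accept), but the regex does not match it → eliminate
  (C) (0|1)*00: on '0' the DFA goes S → U and accepts (U ∈ Accept), but the regex does not match it → eliminate
  (D) 0(0|1)*: agrees with the DFA on every string of length ≤ 6
Only (D) is consistent with the DFA.
(D) 0(0|1)*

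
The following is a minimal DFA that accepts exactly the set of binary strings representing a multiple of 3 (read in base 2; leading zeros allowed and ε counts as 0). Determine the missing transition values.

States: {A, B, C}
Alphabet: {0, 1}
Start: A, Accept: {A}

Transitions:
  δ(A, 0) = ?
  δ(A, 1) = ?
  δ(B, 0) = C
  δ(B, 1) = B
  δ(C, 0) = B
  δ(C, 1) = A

From the language and accept set, identify what each state tracks — A: value ≡ 0 (mod 3); B: value ≡ 2 (mod 3); C: value ≡ 1 (mod 3).
Each missing δ(q, a) is the state matching the new tracked value after reading a.
δ(A, 0) = A; δ(A, 1) = C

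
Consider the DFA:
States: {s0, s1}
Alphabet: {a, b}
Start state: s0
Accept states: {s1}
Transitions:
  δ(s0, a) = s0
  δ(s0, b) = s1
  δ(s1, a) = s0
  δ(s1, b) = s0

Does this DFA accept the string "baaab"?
Processing string "baaab":
  s0 --b--> s1
  s1 --a--> s0
  s0 --a--> s0
  s0 --a--> s0
  s0 --b--> s1
Final state: s1
Accept states: {s1}
Yes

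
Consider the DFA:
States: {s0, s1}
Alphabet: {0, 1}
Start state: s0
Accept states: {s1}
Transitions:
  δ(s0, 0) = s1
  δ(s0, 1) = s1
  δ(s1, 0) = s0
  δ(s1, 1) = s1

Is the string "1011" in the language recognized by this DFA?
Processing string "1011":
  s0 --1--> s1
  s1 --0--> s0
  s0 --1--> s1
  s1 --1--> s1
Final state: s1
Accept states: {s1}
Yes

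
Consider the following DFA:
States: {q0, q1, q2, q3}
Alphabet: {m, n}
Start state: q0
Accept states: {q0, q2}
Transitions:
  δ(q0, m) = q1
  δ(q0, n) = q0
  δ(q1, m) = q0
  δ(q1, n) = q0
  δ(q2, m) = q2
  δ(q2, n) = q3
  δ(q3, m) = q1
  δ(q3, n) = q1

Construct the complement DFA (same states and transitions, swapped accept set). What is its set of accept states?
Complement accept states = All states \ Original accept states
= {q0, q1, q2, q3} \ {q0, q2}
{q1, q3}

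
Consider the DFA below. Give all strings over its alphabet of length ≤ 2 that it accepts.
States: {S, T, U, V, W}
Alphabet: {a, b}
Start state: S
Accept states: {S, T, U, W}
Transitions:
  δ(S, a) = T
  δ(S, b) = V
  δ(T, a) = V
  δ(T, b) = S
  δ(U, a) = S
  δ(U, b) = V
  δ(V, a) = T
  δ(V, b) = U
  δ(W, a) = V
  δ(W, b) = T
ε, a, ab, ba, bb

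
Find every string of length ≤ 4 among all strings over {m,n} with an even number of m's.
ε, n, mm, nn, mmn, mnm, nmm, nnn, mmmm, mmnn, mnmn, mnnm, nmmn, nmnm, nnmm, nnnn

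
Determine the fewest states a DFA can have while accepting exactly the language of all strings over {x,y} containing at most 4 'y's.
By Myhill–Nerode, count the distinguishable equivalence classes: 6 classes — having seen 0, 1, …, 4, or >4 copies of 'y'; counts 0 through 4 are accepting and >4 is dead.
6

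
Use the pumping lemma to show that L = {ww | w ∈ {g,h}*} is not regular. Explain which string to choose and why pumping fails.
Assume L is regular with pumping length p. Idea: pumping the leading g-block breaks the equality of the two halves.
Choose s = g^p h g^p h ∈ L (with w = g^p h). |s| = 2p+2 ≥ p. By the pumping lemma, s = xyz with |xy| ≤ p, |y| > 0, so y = g^k with k ≥ 1, in the first g-block. Then xy²z = g^(p+k) h g^p h, of length 2p+2+k. If k is odd this length is odd, so it cannot be of the form ww. If k is even, each half has length p+1+k/2 ≤ p+k, so the first half lies entirely inside the leading g-block and contains no h, while the second half ends in h; the halves differ. Either way xy²z ∉ L.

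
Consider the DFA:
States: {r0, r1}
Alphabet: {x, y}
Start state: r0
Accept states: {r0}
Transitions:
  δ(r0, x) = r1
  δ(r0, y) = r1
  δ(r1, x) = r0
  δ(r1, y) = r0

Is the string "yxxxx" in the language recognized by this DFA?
Processing string "yxxxx":
  r0 --y--> r1
  r1 --x--> r0
  r0 --x--> r1
  r1 --x--> r0
  r0 --x--> r1
Final state: r1
Accept states: {r0}
No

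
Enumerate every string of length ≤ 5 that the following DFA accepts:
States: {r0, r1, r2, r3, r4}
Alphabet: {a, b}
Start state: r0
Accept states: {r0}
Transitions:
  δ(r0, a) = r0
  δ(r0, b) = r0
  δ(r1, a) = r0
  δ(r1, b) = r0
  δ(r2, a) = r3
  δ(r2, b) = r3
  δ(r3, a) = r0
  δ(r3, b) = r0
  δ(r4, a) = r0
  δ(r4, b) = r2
ε, a, b, aa, ab, ba, bb, aaa, aab, aba, abb, baa, bab, bba, bbb, aaaa, aaab, aaba, aabb, abaa, abab, abba, abbb, baaa, baab, baba, babb, bbaa, bbab, bbba, bbbb, aaaaa, aaaab, aaaba, aaabb, aabaa, aabab, aabba, aabbb, abaaa, abaab, ababa, ababb, abbaa, abbab, abbba, abbbb, baaaa, baaab, baaba, baabb, babaa, babab, babba, babbb, bbaaa, bbaab, bbaba, bbabb, bbbaa, bbbab, bbbba, bbbbb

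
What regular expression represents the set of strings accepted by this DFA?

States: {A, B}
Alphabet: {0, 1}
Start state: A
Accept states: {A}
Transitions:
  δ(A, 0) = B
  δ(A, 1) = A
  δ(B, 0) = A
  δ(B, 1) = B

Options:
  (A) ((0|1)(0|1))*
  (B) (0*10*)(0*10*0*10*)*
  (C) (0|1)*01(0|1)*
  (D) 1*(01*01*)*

Check each option against the DFA on short strings; one disagreement eliminates an option:
  (A) ((0|1)(0|1))*: on '1' the DFA goes A → A and accepts (A ∈ Accept), but the regex does not match it → eliminate
  (B) (0*10*)(0*10*0*10*)*: on ε the DFA stays in A and accepts (A ∈ Accept), but the regex does not match it → eliminate
  (C) (0|1)*01(0|1)*: on ε the DFA stays in A and accepts (A ∈ Accept), but the regex does not match it → eliminate
  (D) 1*(01*01*)*: agrees with the DFA on every string of length ≤ 6
Only (D) is consistent with the DFA.
(D) 1*(01*01*)*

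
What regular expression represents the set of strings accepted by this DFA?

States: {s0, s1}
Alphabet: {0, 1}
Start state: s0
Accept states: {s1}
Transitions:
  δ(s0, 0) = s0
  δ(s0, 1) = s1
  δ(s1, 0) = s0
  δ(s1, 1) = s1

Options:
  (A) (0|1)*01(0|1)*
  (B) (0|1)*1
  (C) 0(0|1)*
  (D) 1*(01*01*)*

Check each option against the DFA on short strings; one disagreement eliminates an option:
  (A) (0|1)*01(0|1)*: on '1' the DFA goes s0 → s1 and accepts (s1 ∈ Accept), but the regex does not match it → eliminate
  (B) (0|1)*1: agrees with the DFA on every string of length ≤ 6
  (C) 0(0|1)*: on '0' the DFA goes s0 → s0 and rejects (s0 ∉ Accept), but the regex matches it → eliminate
  (D) 1*(01*01*)*: on ε the DFA stays in s0 and rejects (s0 ∉ Accept), but the regex matches it → eliminate
Only (B) is consistent with the DFA.
(B) (0|1)*1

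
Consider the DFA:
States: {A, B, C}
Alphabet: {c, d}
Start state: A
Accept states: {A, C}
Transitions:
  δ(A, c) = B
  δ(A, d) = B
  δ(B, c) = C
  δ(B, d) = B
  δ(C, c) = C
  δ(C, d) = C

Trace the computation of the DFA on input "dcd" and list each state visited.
read 'd': A → B
  read 'c': B → C
  read 'd': C → C
A -> B -> C -> C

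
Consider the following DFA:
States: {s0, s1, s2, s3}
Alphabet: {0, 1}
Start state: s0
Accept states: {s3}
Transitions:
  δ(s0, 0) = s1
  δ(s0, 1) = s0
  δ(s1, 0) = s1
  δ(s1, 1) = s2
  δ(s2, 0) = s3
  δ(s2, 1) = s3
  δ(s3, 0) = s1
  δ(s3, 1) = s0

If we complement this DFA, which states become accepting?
Complement accept states = All states \ Original accept states
= {s0, s1, s2, s3} \ {s3}
{s0, s1, s2}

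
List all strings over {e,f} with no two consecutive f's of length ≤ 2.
ε, e, f, ee, ef, fe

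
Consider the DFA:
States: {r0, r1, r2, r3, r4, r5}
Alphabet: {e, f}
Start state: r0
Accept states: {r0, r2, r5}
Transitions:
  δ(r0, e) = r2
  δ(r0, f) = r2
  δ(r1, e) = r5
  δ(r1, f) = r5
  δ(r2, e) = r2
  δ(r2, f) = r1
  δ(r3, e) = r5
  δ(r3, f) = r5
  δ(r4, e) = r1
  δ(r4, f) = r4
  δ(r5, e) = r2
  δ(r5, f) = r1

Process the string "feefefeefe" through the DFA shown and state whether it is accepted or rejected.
Processing string "feefefeefe":
  r0 --f--> r2
  r2 --e--> r2
  r2 --e--> r2
  r2 --f--> r1
  r1 --e--> r5
  r5 --f--> r1
  r1 --e--> r5
  r5 --e--> r2
  r2 --f--> r1
  r1 --e--> r5
Final state: r5
Accept states: {r0, r2, r5}
Yes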